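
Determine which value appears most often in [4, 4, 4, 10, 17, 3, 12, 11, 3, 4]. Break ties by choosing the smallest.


Count the frequency of each value:
  3 appears 2 time(s)
  4 appears 4 time(s)
  10 appears 1 time(s)
  11 appears 1 time(s)
  12 appears 1 time(s)
  17 appears 1 time(s)
Maximum frequency is 4.
Only 4 reaches that frequency, so it is the mode.
Final answer: 4


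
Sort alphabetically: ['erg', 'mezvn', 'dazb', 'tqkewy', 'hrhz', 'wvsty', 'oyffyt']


Compare strings character by character (the first differing letter decides):
  'dazb' < 'erg' since 'd' < 'e' at position 1
  'erg' < 'hrhz' since 'e' < 'h' at position 1
  'hrhz' < 'mezvn' since 'h' < 'm' at position 1
  'mezvn' < 'oyffyt' since 'm' < 'o' at position 1
  'oyffyt' < 'tqkewy' since 'o' < 't' at position 1
  'tqkewy' < 'wvsty' since 't' < 'w' at position 1
Chaining these comparisons gives the alphabetical order.
Final answer: ['dazb', 'erg', 'hrhz', 'mezvn', 'oyffyt', 'tqkewy', 'wvsty']


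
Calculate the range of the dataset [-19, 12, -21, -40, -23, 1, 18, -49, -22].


Maximum value: 18
Minimum value: -49
Range = 18 - (-49) = 67
Final answer: 67


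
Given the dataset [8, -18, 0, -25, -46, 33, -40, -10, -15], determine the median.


First, sort the list: [-46, -40, -25, -18, -15, -10, 0, 8, 33]
The list has 9 elements (odd count).
The middle index is 4 (0-based), and the element there is -15.
Final answer: -15


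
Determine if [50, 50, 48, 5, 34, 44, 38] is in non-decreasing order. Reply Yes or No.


Check consecutive pairs:
  50 <= 50? True
  50 <= 48? False
  48 <= 5? False
  5 <= 34? True
  34 <= 44? True
  44 <= 38? False
3 consecutive pair(s) are out of order, so the list is not sorted.
Final answer: No


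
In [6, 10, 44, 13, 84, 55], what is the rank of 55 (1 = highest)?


Sort descending: [84, 55, 44, 13, 10, 6]
Find 55 in the sorted list.
55 is at position 2.
Final answer: 2


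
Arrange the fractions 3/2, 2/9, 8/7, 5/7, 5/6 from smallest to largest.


Convert to decimal for comparison:
  3/2 = 1.5
  2/9 = 0.2222
  8/7 = 1.1429
  5/7 = 0.7143
  5/6 = 0.8333
Decimals in increasing order: 0.2222 < 0.7143 < 0.8333 < 1.1429 < 1.5
Writing each back as its fraction gives the sorted order.
Final answer: 2/9, 5/7, 5/6, 8/7, 3/2


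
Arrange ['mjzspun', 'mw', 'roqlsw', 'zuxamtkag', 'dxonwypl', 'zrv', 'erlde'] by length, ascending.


Compute lengths:
  'mjzspun' has length 7
  'mw' has length 2
  'roqlsw' has length 6
  'zuxamtkag' has length 9
  'dxonwypl' has length 8
  'zrv' has length 3
  'erlde' has length 5
Lengths in increasing order: 2 < 3 < 5 < 6 < 7 < 8 < 9
Listing the words in that order gives the answer.
Final answer: ['mw', 'zrv', 'erlde', 'roqlsw', 'mjzspun', 'dxonwypl', 'zuxamtkag']


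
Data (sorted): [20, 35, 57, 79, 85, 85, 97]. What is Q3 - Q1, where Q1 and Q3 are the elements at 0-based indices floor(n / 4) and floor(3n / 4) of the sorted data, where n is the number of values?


The data has n = 7 elements.
Q1 index = floor(7 / 4) = floor(1.75) = 1; Q3 index = floor(3 * 7 / 4) = floor(5.25) = 5
Q1 = element at index 1 = 35
Q3 = element at index 5 = 85
IQR = 85 - 35 = 50
Final answer: 50


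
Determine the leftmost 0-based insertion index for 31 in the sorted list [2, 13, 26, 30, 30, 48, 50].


List is sorted: [2, 13, 26, 30, 30, 48, 50]
We need the leftmost position where 31 can be inserted, i.e. the first index whose element is >= 31 (or the end of the list if none is).
Binary search with low=0, high=7 (0-based indices):
  low=0, high=7, mid=3: a[3]=30 < 31, so low = 4
  low=4, high=7, mid=5: a[5]=48 >= 31, so high = 5
  low=4, high=5, mid=4: a[4]=30 < 31, so low = 5
Now low = high = 5, so the insertion index is 5.
Final answer: 5


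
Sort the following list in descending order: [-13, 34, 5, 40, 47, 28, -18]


Original list: [-13, 34, 5, 40, 47, 28, -18]
Repeatedly take the largest remaining element:
  Remaining [-13, 34, 5, 40, 47, 28, -18] -> largest is 47
  Remaining [-13, 34, 5, 40, 28, -18] -> largest is 40
  Remaining [-13, 34, 5, 28, -18] -> largest is 34
  Remaining [-13, 5, 28, -18] -> largest is 28
  Remaining [-13, 5, -18] -> largest is 5
  Remaining [-13, -18] -> largest is -13
  Remaining [-18] -> largest is -18
Collecting the picks in order gives the descending list.
Final answer: [47, 40, 34, 28, 5, -13, -18]


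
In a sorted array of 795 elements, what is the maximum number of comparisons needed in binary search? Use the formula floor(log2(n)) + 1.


Binary search halves the search space each step.
Maximum comparisons = floor(log2(795)) + 1
log2(795) = 9.6348
floor(log2(795)) = 9, so 9 + 1 = 10
Final answer: 10


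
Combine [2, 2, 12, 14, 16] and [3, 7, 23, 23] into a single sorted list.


List A: [2, 2, 12, 14, 16]
List B: [3, 7, 23, 23]
Repeatedly compare the front elements and take the smaller:
  2 vs 3 -> take 2
  2 vs 3 -> take 2
  12 vs 3 -> take 3
  12 vs 7 -> take 7
  12 vs 23 -> take 12
  14 vs 23 -> take 14
  16 vs 23 -> take 16
  A is exhausted; append the rest of B: [23, 23]
Final answer: [2, 2, 3, 7, 12, 14, 16, 23, 23]


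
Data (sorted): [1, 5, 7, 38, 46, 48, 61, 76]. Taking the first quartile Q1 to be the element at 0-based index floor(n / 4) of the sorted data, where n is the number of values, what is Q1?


The list has n = 8 elements.
Q1 index = floor(8 / 4) = floor(2) = 2
Counting from index 0 in the sorted data, the element at index 2 is 7.
Final answer: 7


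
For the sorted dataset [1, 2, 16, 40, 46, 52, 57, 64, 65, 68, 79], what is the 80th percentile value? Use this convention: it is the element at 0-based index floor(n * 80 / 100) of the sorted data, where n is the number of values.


The dataset has n = 11 elements.
Index = floor(11 * 80 / 100) = floor(880 / 100) = floor(8.8) = 8
Counting from index 0 in the sorted data, the element at index 8 is 65.
Final answer: 65


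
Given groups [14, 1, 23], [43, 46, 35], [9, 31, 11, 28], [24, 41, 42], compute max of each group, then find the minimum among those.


Find max of each group:
  Group 1: [14, 1, 23] -> max = 23
  Group 2: [43, 46, 35] -> max = 46
  Group 3: [9, 31, 11, 28] -> max = 31
  Group 4: [24, 41, 42] -> max = 42
Maxes: [23, 46, 31, 42]
Minimum of maxes = 23
Final answer: 23


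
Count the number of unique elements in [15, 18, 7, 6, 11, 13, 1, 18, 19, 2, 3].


List all unique values:
Distinct values: [1, 2, 3, 6, 7, 11, 13, 15, 18, 19]
Count = 10
Final answer: 10


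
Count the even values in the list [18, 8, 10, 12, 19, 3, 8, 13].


Check each element:
  18 is even
  8 is even
  10 is even
  12 is even
  19 is odd
  3 is odd
  8 is even
  13 is odd
Evens: [18, 8, 10, 12, 8]
Count of evens = 5
Final answer: 5


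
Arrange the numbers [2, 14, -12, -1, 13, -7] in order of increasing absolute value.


Compute absolute values:
  |2| = 2
  |14| = 14
  |-12| = 12
  |-1| = 1
  |13| = 13
  |-7| = 7
Absolute values in increasing order: 1 < 2 < 7 < 12 < 13 < 14
Listing the original numbers in that order gives the answer.
Final answer: [-1, 2, -7, -12, 13, 14]


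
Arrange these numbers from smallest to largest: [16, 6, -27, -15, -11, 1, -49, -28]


Original list: [16, 6, -27, -15, -11, 1, -49, -28]
Repeatedly take the smallest remaining element:
  Remaining [16, 6, -27, -15, -11, 1, -49, -28] -> smallest is -49
  Remaining [16, 6, -27, -15, -11, 1, -28] -> smallest is -28
  Remaining [16, 6, -27, -15, -11, 1] -> smallest is -27
  Remaining [16, 6, -15, -11, 1] -> smallest is -15
  Remaining [16, 6, -11, 1] -> smallest is -11
  Remaining [16, 6, 1] -> smallest is 1
  Remaining [16, 6] -> smallest is 6
  Remaining [16] -> smallest is 16
Collecting the picks in order gives the sorted list.
Final answer: [-49, -28, -27, -15, -11, 1, 6, 16]


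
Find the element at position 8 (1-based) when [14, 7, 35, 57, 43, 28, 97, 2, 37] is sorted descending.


Sort descending: [97, 57, 43, 37, 35, 28, 14, 7, 2]
The 8th element (1-indexed) is at index 7.
Value = 7
Final answer: 7


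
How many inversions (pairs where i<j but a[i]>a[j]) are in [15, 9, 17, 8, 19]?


For each element, count the later elements that are smaller than it:
  15 (index 0): smaller elements after it = [9, 8] -> 2
  9 (index 1): smaller elements after it = [8] -> 1
  17 (index 2): smaller elements after it = [8] -> 1
  8 (index 3): smaller elements after it = [] -> 0
Total inversions = 2 + 1 + 1 + 0 = 4
Final answer: 4


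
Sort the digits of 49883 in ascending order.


The number 49883 has digits: 4, 9, 8, 8, 3
Sorted: 3, 4, 8, 8, 9
Joining the sorted digits gives the result.
Final answer: 34889


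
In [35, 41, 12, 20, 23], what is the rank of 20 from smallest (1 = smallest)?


Sort ascending: [12, 20, 23, 35, 41]
Find 20 in the sorted list.
20 is at position 2 (1-indexed).
Final answer: 2


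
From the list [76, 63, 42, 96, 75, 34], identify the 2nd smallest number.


Sort ascending: [34, 42, 63, 75, 76, 96]
The 2nd element (1-indexed) is at index 1.
Value = 42
Final answer: 42


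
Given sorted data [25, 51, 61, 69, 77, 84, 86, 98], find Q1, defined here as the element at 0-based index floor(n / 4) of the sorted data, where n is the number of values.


The list has n = 8 elements.
Q1 index = floor(8 / 4) = floor(2) = 2
Counting from index 0 in the sorted data, the element at index 2 is 61.
Final answer: 61


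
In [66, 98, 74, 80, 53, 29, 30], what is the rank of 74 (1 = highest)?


Sort descending: [98, 80, 74, 66, 53, 30, 29]
Find 74 in the sorted list.
74 is at position 3.
Final answer: 3


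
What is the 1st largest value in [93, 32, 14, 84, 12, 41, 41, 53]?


Sort descending: [93, 84, 53, 41, 41, 32, 14, 12]
The 1st element (1-indexed) is at index 0.
Value = 93
Final answer: 93


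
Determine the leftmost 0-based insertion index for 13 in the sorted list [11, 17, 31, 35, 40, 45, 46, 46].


List is sorted: [11, 17, 31, 35, 40, 45, 46, 46]
We need the leftmost position where 13 can be inserted, i.e. the first index whose element is >= 13 (or the end of the list if none is).
Binary search with low=0, high=8 (0-based indices):
  low=0, high=8, mid=4: a[4]=40 >= 13, so high = 4
  low=0, high=4, mid=2: a[2]=31 >= 13, so high = 2
  low=0, high=2, mid=1: a[1]=17 >= 13, so high = 1
  low=0, high=1, mid=0: a[0]=11 < 13, so low = 1
Now low = high = 1, so the insertion index is 1.
Final answer: 1


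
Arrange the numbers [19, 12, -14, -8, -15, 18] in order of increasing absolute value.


Compute absolute values:
  |19| = 19
  |12| = 12
  |-14| = 14
  |-8| = 8
  |-15| = 15
  |18| = 18
Absolute values in increasing order: 8 < 12 < 14 < 15 < 18 < 19
Listing the original numbers in that order gives the answer.
Final answer: [-8, 12, -14, -15, 18, 19]


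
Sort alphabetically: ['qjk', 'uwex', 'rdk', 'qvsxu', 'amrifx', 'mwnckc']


Compare strings character by character (the first differing letter decides):
  'amrifx' < 'mwnckc' since 'a' < 'm' at position 1
  'mwnckc' < 'qjk' since 'm' < 'q' at position 1
  'qjk' < 'qvsxu' since 'j' < 'v' at position 2
  'qvsxu' < 'rdk' since 'q' < 'r' at position 1
  'rdk' < 'uwex' since 'r' < 'u' at position 1
Chaining these comparisons gives the alphabetical order.
Final answer: ['amrifx', 'mwnckc', 'qjk', 'qvsxu', 'rdk', 'uwex']


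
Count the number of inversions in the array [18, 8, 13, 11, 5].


For each element, count the later elements that are smaller than it:
  18 (index 0): smaller elements after it = [8, 13, 11, 5] -> 4
  8 (index 1): smaller elements after it = [5] -> 1
  13 (index 2): smaller elements after it = [11, 5] -> 2
  11 (index 3): smaller elements after it = [5] -> 1
Total inversions = 4 + 1 + 2 + 1 = 8
Final answer: 8


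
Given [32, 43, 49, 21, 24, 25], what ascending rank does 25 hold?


Sort ascending: [21, 24, 25, 32, 43, 49]
Find 25 in the sorted list.
25 is at position 3 (1-indexed).
Final answer: 3


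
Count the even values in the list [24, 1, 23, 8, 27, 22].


Check each element:
  24 is even
  1 is odd
  23 is odd
  8 is even
  27 is odd
  22 is even
Evens: [24, 8, 22]
Count of evens = 3
Final answer: 3


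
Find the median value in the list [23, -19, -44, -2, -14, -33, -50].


First, sort the list: [-50, -44, -33, -19, -14, -2, 23]
The list has 7 elements (odd count).
The middle index is 3 (0-based), and the element there is -19.
Final answer: -19


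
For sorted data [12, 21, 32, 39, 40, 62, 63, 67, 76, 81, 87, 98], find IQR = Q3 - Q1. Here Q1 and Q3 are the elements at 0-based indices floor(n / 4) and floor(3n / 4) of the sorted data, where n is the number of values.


The data has n = 12 elements.
Q1 index = floor(12 / 4) = floor(3) = 3; Q3 index = floor(3 * 12 / 4) = floor(9) = 9
Q1 = element at index 3 = 39
Q3 = element at index 9 = 81
IQR = 81 - 39 = 42
Final answer: 42


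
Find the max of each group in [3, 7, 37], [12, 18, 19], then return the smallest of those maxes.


Find max of each group:
  Group 1: [3, 7, 37] -> max = 37
  Group 2: [12, 18, 19] -> max = 19
Maxes: [37, 19]
Minimum of maxes = 19
Final answer: 19


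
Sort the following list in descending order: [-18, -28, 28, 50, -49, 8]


Original list: [-18, -28, 28, 50, -49, 8]
Repeatedly take the largest remaining element:
  Remaining [-18, -28, 28, 50, -49, 8] -> largest is 50
  Remaining [-18, -28, 28, -49, 8] -> largest is 28
  Remaining [-18, -28, -49, 8] -> largest is 8
  Remaining [-18, -28, -49] -> largest is -18
  Remaining [-28, -49] -> largest is -28
  Remaining [-49] -> largest is -49
Collecting the picks in order gives the descending list.
Final answer: [50, 28, 8, -18, -28, -49]


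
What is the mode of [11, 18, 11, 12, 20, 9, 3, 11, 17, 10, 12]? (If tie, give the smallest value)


Count the frequency of each value:
  3 appears 1 time(s)
  9 appears 1 time(s)
  10 appears 1 time(s)
  11 appears 3 time(s)
  12 appears 2 time(s)
  17 appears 1 time(s)
  18 appears 1 time(s)
  20 appears 1 time(s)
Maximum frequency is 3.
Only 11 reaches that frequency, so it is the mode.
Final answer: 11


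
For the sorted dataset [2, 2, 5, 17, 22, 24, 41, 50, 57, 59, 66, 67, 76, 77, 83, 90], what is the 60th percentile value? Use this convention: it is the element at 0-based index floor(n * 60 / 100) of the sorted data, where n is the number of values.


The dataset has n = 16 elements.
Index = floor(16 * 60 / 100) = floor(960 / 100) = floor(9.6) = 9
Counting from index 0 in the sorted data, the element at index 9 is 59.
Final answer: 59


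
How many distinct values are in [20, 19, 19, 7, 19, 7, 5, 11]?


List all unique values:
Distinct values: [5, 7, 11, 19, 20]
Count = 5
Final answer: 5


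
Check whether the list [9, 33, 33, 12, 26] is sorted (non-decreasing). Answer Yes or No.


Check consecutive pairs:
  9 <= 33? True
  33 <= 33? True
  33 <= 12? False
  12 <= 26? True
1 consecutive pair(s) are out of order, so the list is not sorted.
Final answer: No


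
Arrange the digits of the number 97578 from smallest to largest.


The number 97578 has digits: 9, 7, 5, 7, 8
Sorted: 5, 7, 7, 8, 9
Joining the sorted digits gives the result.
Final answer: 57789


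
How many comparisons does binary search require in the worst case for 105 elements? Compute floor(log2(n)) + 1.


Binary search halves the search space each step.
Maximum comparisons = floor(log2(105)) + 1
log2(105) = 6.7142
floor(log2(105)) = 6, so 6 + 1 = 7
Final answer: 7


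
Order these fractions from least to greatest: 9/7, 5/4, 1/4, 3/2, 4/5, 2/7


Convert to decimal for comparison:
  9/7 = 1.2857
  5/4 = 1.25
  1/4 = 0.25
  3/2 = 1.5
  4/5 = 0.8
  2/7 = 0.2857
Decimals in increasing order: 0.25 < 0.2857 < 0.8 < 1.25 < 1.2857 < 1.5
Writing each back as its fraction gives the sorted order.
Final answer: 1/4, 2/7, 4/5, 5/4, 9/7, 3/2


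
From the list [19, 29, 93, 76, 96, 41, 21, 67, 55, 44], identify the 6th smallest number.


Sort ascending: [19, 21, 29, 41, 44, 55, 67, 76, 93, 96]
The 6th element (1-indexed) is at index 5.
Value = 55
Final answer: 55


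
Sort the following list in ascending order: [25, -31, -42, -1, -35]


Original list: [25, -31, -42, -1, -35]
Repeatedly take the smallest remaining element:
  Remaining [25, -31, -42, -1, -35] -> smallest is -42
  Remaining [25, -31, -1, -35] -> smallest is -35
  Remaining [25, -31, -1] -> smallest is -31
  Remaining [25, -1] -> smallest is -1
  Remaining [25] -> smallest is 25
Collecting the picks in order gives the sorted list.
Final answer: [-42, -35, -31, -1, 25]


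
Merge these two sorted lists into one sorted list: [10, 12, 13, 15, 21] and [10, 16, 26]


List A: [10, 12, 13, 15, 21]
List B: [10, 16, 26]
Repeatedly compare the front elements and take the smaller:
  10 vs 10 -> take 10
  12 vs 10 -> take 10
  12 vs 16 -> take 12
  13 vs 16 -> take 13
  15 vs 16 -> take 15
  21 vs 16 -> take 16
  21 vs 26 -> take 21
  A is exhausted; append the rest of B: [26]
Final answer: [10, 10, 12, 13, 15, 16, 21, 26]


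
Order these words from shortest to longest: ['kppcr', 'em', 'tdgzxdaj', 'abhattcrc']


Compute lengths:
  'kppcr' has length 5
  'em' has length 2
  'tdgzxdaj' has length 8
  'abhattcrc' has length 9
Lengths in increasing order: 2 < 5 < 8 < 9
Listing the words in that order gives the answer.
Final answer: ['em', 'kppcr', 'tdgzxdaj', 'abhattcrc']


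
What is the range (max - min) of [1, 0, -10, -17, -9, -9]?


Maximum value: 1
Minimum value: -17
Range = 1 - (-17) = 18
Final answer: 18


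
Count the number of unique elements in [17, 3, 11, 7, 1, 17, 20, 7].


List all unique values:
Distinct values: [1, 3, 7, 11, 17, 20]
Count = 6
Final answer: 6


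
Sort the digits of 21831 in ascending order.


The number 21831 has digits: 2, 1, 8, 3, 1
Sorted: 1, 1, 2, 3, 8
Joining the sorted digits gives the result.
Final answer: 11238


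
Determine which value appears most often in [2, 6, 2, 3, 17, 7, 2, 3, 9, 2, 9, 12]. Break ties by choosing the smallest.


Count the frequency of each value:
  2 appears 4 time(s)
  3 appears 2 time(s)
  6 appears 1 time(s)
  7 appears 1 time(s)
  9 appears 2 time(s)
  12 appears 1 time(s)
  17 appears 1 time(s)
Maximum frequency is 4.
Only 2 reaches that frequency, so it is the mode.
Final answer: 2


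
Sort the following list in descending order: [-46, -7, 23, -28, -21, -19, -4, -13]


Original list: [-46, -7, 23, -28, -21, -19, -4, -13]
Repeatedly take the largest remaining element:
  Remaining [-46, -7, 23, -28, -21, -19, -4, -13] -> largest is 23
  Remaining [-46, -7, -28, -21, -19, -4, -13] -> largest is -4
  Remaining [-46, -7, -28, -21, -19, -13] -> largest is -7
  Remaining [-46, -28, -21, -19, -13] -> largest is -13
  Remaining [-46, -28, -21, -19] -> largest is -19
  Remaining [-46, -28, -21] -> largest is -21
  Remaining [-46, -28] -> largest is -28
  Remaining [-46] -> largest is -46
Collecting the picks in order gives the descending list.
Final answer: [23, -4, -7, -13, -19, -21, -28, -46]


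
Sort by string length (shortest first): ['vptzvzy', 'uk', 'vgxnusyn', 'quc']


Compute lengths:
  'vptzvzy' has length 7
  'uk' has length 2
  'vgxnusyn' has length 8
  'quc' has length 3
Lengths in increasing order: 2 < 3 < 7 < 8
Listing the words in that order gives the answer.
Final answer: ['uk', 'quc', 'vptzvzy', 'vgxnusyn']


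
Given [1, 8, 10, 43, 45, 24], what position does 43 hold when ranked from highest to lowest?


Sort descending: [45, 43, 24, 10, 8, 1]
Find 43 in the sorted list.
43 is at position 2.
Final answer: 2


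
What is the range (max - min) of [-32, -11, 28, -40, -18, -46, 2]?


Maximum value: 28
Minimum value: -46
Range = 28 - (-46) = 74
Final answer: 74


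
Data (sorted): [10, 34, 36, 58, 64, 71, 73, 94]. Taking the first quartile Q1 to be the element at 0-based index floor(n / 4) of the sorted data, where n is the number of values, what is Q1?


The list has n = 8 elements.
Q1 index = floor(8 / 4) = floor(2) = 2
Counting from index 0 in the sorted data, the element at index 2 is 36.
Final answer: 36


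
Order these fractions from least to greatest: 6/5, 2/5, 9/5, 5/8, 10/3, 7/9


Convert to decimal for comparison:
  6/5 = 1.2
  2/5 = 0.4
  9/5 = 1.8
  5/8 = 0.625
  10/3 = 3.3333
  7/9 = 0.7778
Decimals in increasing order: 0.4 < 0.625 < 0.7778 < 1.2 < 1.8 < 3.3333
Writing each back as its fraction gives the sorted order.
Final answer: 2/5, 5/8, 7/9, 6/5, 9/5, 10/3


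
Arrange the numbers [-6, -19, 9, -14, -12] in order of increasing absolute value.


Compute absolute values:
  |-6| = 6
  |-19| = 19
  |9| = 9
  |-14| = 14
  |-12| = 12
Absolute values in increasing order: 6 < 9 < 12 < 14 < 19
Listing the original numbers in that order gives the answer.
Final answer: [-6, 9, -12, -14, -19]


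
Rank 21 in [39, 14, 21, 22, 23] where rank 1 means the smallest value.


Sort ascending: [14, 21, 22, 23, 39]
Find 21 in the sorted list.
21 is at position 2 (1-indexed).
Final answer: 2


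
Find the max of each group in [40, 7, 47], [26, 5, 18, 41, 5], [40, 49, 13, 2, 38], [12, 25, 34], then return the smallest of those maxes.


Find max of each group:
  Group 1: [40, 7, 47] -> max = 47
  Group 2: [26, 5, 18, 41, 5] -> max = 41
  Group 3: [40, 49, 13, 2, 38] -> max = 49
  Group 4: [12, 25, 34] -> max = 34
Maxes: [47, 41, 49, 34]
Minimum of maxes = 34
Final answer: 34


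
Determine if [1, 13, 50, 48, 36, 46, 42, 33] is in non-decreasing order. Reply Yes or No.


Check consecutive pairs:
  1 <= 13? True
  13 <= 50? True
  50 <= 48? False
  48 <= 36? False
  36 <= 46? True
  46 <= 42? False
  42 <= 33? False
4 consecutive pair(s) are out of order, so the list is not sorted.
Final answer: No


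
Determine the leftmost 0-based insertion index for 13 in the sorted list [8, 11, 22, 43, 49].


List is sorted: [8, 11, 22, 43, 49]
We need the leftmost position where 13 can be inserted, i.e. the first index whose element is >= 13 (or the end of the list if none is).
Binary search with low=0, high=5 (0-based indices):
  low=0, high=5, mid=2: a[2]=22 >= 13, so high = 2
  low=0, high=2, mid=1: a[1]=11 < 13, so low = 2
Now low = high = 2, so the insertion index is 2.
Final answer: 2


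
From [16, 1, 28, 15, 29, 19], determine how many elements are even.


Check each element:
  16 is even
  1 is odd
  28 is even
  15 is odd
  29 is odd
  19 is odd
Evens: [16, 28]
Count of evens = 2
Final answer: 2


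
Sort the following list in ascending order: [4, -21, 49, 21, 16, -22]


Original list: [4, -21, 49, 21, 16, -22]
Repeatedly take the smallest remaining element:
  Remaining [4, -21, 49, 21, 16, -22] -> smallest is -22
  Remaining [4, -21, 49, 21, 16] -> smallest is -21
  Remaining [4, 49, 21, 16] -> smallest is 4
  Remaining [49, 21, 16] -> smallest is 16
  Remaining [49, 21] -> smallest is 21
  Remaining [49] -> smallest is 49
Collecting the picks in order gives the sorted list.
Final answer: [-22, -21, 4, 16, 21, 49]


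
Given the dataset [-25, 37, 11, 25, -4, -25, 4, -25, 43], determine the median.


First, sort the list: [-25, -25, -25, -4, 4, 11, 25, 37, 43]
The list has 9 elements (odd count).
The middle index is 4 (0-based), and the element there is 4.
Final answer: 4


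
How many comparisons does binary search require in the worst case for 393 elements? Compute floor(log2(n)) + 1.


Binary search halves the search space each step.
Maximum comparisons = floor(log2(393)) + 1
log2(393) = 8.6184
floor(log2(393)) = 8, so 8 + 1 = 9
Final answer: 9


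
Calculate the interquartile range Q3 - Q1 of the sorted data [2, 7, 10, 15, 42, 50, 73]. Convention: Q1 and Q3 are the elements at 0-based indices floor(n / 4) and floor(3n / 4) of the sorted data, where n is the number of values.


The data has n = 7 elements.
Q1 index = floor(7 / 4) = floor(1.75) = 1; Q3 index = floor(3 * 7 / 4) = floor(5.25) = 5
Q1 = element at index 1 = 7
Q3 = element at index 5 = 50
IQR = 50 - 7 = 43
Final answer: 43


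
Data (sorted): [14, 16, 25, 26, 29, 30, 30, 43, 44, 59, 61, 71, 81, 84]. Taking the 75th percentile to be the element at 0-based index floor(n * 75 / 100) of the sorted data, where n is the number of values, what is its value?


The dataset has n = 14 elements.
Index = floor(14 * 75 / 100) = floor(1050 / 100) = floor(10.5) = 10
Counting from index 0 in the sorted data, the element at index 10 is 61.
Final answer: 61


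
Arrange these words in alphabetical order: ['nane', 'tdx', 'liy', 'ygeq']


Compare strings character by character (the first differing letter decides):
  'liy' < 'nane' since 'l' < 'n' at position 1
  'nane' < 'tdx' since 'n' < 't' at position 1
  'tdx' < 'ygeq' since 't' < 'y' at position 1
Chaining these comparisons gives the alphabetical order.
Final answer: ['liy', 'nane', 'tdx', 'ygeq']


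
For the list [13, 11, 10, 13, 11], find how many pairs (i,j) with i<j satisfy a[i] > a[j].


For each element, count the later elements that are smaller than it:
  13 (index 0): smaller elements after it = [11, 10, 11] -> 3
  11 (index 1): smaller elements after it = [10] -> 1
  10 (index 2): smaller elements after it = [] -> 0
  13 (index 3): smaller elements after it = [11] -> 1
Total inversions = 3 + 1 + 0 + 1 = 5
Final answer: 5


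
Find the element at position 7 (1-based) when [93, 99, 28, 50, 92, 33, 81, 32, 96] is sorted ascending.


Sort ascending: [28, 32, 33, 50, 81, 92, 93, 96, 99]
The 7th element (1-indexed) is at index 6.
Value = 93
Final answer: 93


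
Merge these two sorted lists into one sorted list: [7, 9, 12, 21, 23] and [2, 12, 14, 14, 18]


List A: [7, 9, 12, 21, 23]
List B: [2, 12, 14, 14, 18]
Repeatedly compare the front elements and take the smaller:
  7 vs 2 -> take 2
  7 vs 12 -> take 7
  9 vs 12 -> take 9
  12 vs 12 -> take 12
  21 vs 12 -> take 12
  21 vs 14 -> take 14
  21 vs 14 -> take 14
  21 vs 18 -> take 18
  B is exhausted; append the rest of A: [21, 23]
Final answer: [2, 7, 9, 12, 12, 14, 14, 18, 21, 23]


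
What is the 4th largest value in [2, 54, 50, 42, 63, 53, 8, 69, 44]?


Sort descending: [69, 63, 54, 53, 50, 44, 42, 8, 2]
The 4th element (1-indexed) is at index 3.
Value = 53
Final answer: 53


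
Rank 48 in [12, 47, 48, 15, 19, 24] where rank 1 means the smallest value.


Sort ascending: [12, 15, 19, 24, 47, 48]
Find 48 in the sorted list.
48 is at position 6 (1-indexed).
Final answer: 6


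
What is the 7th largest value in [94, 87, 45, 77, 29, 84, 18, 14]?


Sort descending: [94, 87, 84, 77, 45, 29, 18, 14]
The 7th element (1-indexed) is at index 6.
Value = 18
Final answer: 18


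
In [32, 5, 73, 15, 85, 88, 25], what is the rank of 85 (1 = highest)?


Sort descending: [88, 85, 73, 32, 25, 15, 5]
Find 85 in the sorted list.
85 is at position 2.
Final answer: 2


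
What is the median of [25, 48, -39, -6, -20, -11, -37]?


First, sort the list: [-39, -37, -20, -11, -6, 25, 48]
The list has 7 elements (odd count).
The middle index is 3 (0-based), and the element there is -11.
Final answer: -11


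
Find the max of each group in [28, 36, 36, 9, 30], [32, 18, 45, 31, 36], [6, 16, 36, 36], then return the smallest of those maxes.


Find max of each group:
  Group 1: [28, 36, 36, 9, 30] -> max = 36
  Group 2: [32, 18, 45, 31, 36] -> max = 45
  Group 3: [6, 16, 36, 36] -> max = 36
Maxes: [36, 45, 36]
Minimum of maxes = 36
Final answer: 36


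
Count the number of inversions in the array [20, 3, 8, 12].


For each element, count the later elements that are smaller than it:
  20 (index 0): smaller elements after it = [3, 8, 12] -> 3
  3 (index 1): smaller elements after it = [] -> 0
  8 (index 2): smaller elements after it = [] -> 0
Total inversions = 3 + 0 + 0 = 3
Final answer: 3


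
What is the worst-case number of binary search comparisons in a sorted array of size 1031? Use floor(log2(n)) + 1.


Binary search halves the search space each step.
Maximum comparisons = floor(log2(1031)) + 1
log2(1031) = 10.0098
floor(log2(1031)) = 10, so 10 + 1 = 11
Final answer: 11


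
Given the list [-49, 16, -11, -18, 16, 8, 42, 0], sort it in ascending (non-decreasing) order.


Original list: [-49, 16, -11, -18, 16, 8, 42, 0]
Repeatedly take the smallest remaining element:
  Remaining [-49, 16, -11, -18, 16, 8, 42, 0] -> smallest is -49
  Remaining [16, -11, -18, 16, 8, 42, 0] -> smallest is -18
  Remaining [16, -11, 16, 8, 42, 0] -> smallest is -11
  Remaining [16, 16, 8, 42, 0] -> smallest is 0
  Remaining [16, 16, 8, 42] -> smallest is 8
  Remaining [16, 16, 42] -> smallest is 16
  Remaining [16, 42] -> smallest is 16
  Remaining [42] -> smallest is 42
Collecting the picks in order gives the sorted list.
Final answer: [-49, -18, -11, 0, 8, 16, 16, 42]


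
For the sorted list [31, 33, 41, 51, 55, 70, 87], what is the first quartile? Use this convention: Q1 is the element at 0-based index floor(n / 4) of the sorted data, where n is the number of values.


The list has n = 7 elements.
Q1 index = floor(7 / 4) = floor(1.75) = 1
Counting from index 0 in the sorted data, the element at index 1 is 33.
Final answer: 33


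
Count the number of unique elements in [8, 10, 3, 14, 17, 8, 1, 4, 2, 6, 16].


List all unique values:
Distinct values: [1, 2, 3, 4, 6, 8, 10, 14, 16, 17]
Count = 10
Final answer: 10


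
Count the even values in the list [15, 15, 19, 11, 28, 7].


Check each element:
  15 is odd
  15 is odd
  19 is odd
  11 is odd
  28 is even
  7 is odd
Evens: [28]
Count of evens = 1
Final answer: 1


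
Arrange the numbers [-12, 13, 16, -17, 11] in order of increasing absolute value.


Compute absolute values:
  |-12| = 12
  |13| = 13
  |16| = 16
  |-17| = 17
  |11| = 11
Absolute values in increasing order: 11 < 12 < 13 < 16 < 17
Listing the original numbers in that order gives the answer.
Final answer: [11, -12, 13, 16, -17]


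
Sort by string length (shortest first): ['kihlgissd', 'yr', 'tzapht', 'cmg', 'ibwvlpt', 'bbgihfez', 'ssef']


Compute lengths:
  'kihlgissd' has length 9
  'yr' has length 2
  'tzapht' has length 6
  'cmg' has length 3
  'ibwvlpt' has length 7
  'bbgihfez' has length 8
  'ssef' has length 4
Lengths in increasing order: 2 < 3 < 4 < 6 < 7 < 8 < 9
Listing the words in that order gives the answer.
Final answer: ['yr', 'cmg', 'ssef', 'tzapht', 'ibwvlpt', 'bbgihfez', 'kihlgissd']


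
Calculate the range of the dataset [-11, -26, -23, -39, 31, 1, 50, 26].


Maximum value: 50
Minimum value: -39
Range = 50 - (-39) = 89
Final answer: 89


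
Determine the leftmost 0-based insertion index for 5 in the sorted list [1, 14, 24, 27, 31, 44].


List is sorted: [1, 14, 24, 27, 31, 44]
We need the leftmost position where 5 can be inserted, i.e. the first index whose element is >= 5 (or the end of the list if none is).
Binary search with low=0, high=6 (0-based indices):
  low=0, high=6, mid=3: a[3]=27 >= 5, so high = 3
  low=0, high=3, mid=1: a[1]=14 >= 5, so high = 1
  low=0, high=1, mid=0: a[0]=1 < 5, so low = 1
Now low = high = 1, so the insertion index is 1.
Final answer: 1


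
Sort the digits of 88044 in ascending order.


The number 88044 has digits: 8, 8, 0, 4, 4
Sorted: 0, 4, 4, 8, 8
Joining the sorted digits gives the result.
Final answer: 04488


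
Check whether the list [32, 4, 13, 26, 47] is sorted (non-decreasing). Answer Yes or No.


Check consecutive pairs:
  32 <= 4? False
  4 <= 13? True
  13 <= 26? True
  26 <= 47? True
1 consecutive pair(s) are out of order, so the list is not sorted.
Final answer: No


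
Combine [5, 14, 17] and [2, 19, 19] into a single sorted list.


List A: [5, 14, 17]
List B: [2, 19, 19]
Repeatedly compare the front elements and take the smaller:
  5 vs 2 -> take 2
  5 vs 19 -> take 5
  14 vs 19 -> take 14
  17 vs 19 -> take 17
  A is exhausted; append the rest of B: [19, 19]
Final answer: [2, 5, 14, 17, 19, 19]


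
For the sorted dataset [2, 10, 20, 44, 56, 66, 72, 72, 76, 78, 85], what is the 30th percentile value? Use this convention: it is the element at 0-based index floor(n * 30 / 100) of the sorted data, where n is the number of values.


The dataset has n = 11 elements.
Index = floor(11 * 30 / 100) = floor(330 / 100) = floor(3.3) = 3
Counting from index 0 in the sorted data, the element at index 3 is 44.
Final answer: 44


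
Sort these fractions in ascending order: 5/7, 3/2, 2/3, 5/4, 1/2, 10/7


Convert to decimal for comparison:
  5/7 = 0.7143
  3/2 = 1.5
  2/3 = 0.6667
  5/4 = 1.25
  1/2 = 0.5
  10/7 = 1.4286
Decimals in increasing order: 0.5 < 0.6667 < 0.7143 < 1.25 < 1.4286 < 1.5
Writing each back as its fraction gives the sorted order.
Final answer: 1/2, 2/3, 5/7, 5/4, 10/7, 3/2


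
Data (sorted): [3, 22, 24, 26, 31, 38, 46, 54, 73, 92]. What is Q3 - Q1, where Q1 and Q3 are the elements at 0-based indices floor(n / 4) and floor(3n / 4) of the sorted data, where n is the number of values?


The data has n = 10 elements.
Q1 index = floor(10 / 4) = floor(2.5) = 2; Q3 index = floor(3 * 10 / 4) = floor(7.5) = 7
Q1 = element at index 2 = 24
Q3 = element at index 7 = 54
IQR = 54 - 24 = 30
Final answer: 30


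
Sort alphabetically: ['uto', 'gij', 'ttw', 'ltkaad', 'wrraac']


Compare strings character by character (the first differing letter decides):
  'gij' < 'ltkaad' since 'g' < 'l' at position 1
  'ltkaad' < 'ttw' since 'l' < 't' at position 1
  'ttw' < 'uto' since 't' < 'u' at position 1
  'uto' < 'wrraac' since 'u' < 'w' at position 1
Chaining these comparisons gives the alphabetical order.
Final answer: ['gij', 'ltkaad', 'ttw', 'uto', 'wrraac']


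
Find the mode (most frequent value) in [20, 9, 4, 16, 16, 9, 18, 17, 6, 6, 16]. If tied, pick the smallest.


Count the frequency of each value:
  4 appears 1 time(s)
  6 appears 2 time(s)
  9 appears 2 time(s)
  16 appears 3 time(s)
  17 appears 1 time(s)
  18 appears 1 time(s)
  20 appears 1 time(s)
Maximum frequency is 3.
Only 16 reaches that frequency, so it is the mode.
Final answer: 16


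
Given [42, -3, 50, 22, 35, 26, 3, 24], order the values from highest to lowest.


Original list: [42, -3, 50, 22, 35, 26, 3, 24]
Repeatedly take the largest remaining element:
  Remaining [42, -3, 50, 22, 35, 26, 3, 24] -> largest is 50
  Remaining [42, -3, 22, 35, 26, 3, 24] -> largest is 42
  Remaining [-3, 22, 35, 26, 3, 24] -> largest is 35
  Remaining [-3, 22, 26, 3, 24] -> largest is 26
  Remaining [-3, 22, 3, 24] -> largest is 24
  Remaining [-3, 22, 3] -> largest is 22
  Remaining [-3, 3] -> largest is 3
  Remaining [-3] -> largest is -3
Collecting the picks in order gives the descending list.
Final answer: [50, 42, 35, 26, 24, 22, 3, -3]


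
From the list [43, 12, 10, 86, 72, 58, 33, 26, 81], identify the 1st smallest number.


Sort ascending: [10, 12, 26, 33, 43, 58, 72, 81, 86]
The 1st element (1-indexed) is at index 0.
Value = 10
Final answer: 10


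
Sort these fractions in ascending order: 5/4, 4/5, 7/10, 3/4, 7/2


Convert to decimal for comparison:
  5/4 = 1.25
  4/5 = 0.8
  7/10 = 0.7
  3/4 = 0.75
  7/2 = 3.5
Decimals in increasing order: 0.7 < 0.75 < 0.8 < 1.25 < 3.5
Writing each back as its fraction gives the sorted order.
Final answer: 7/10, 3/4, 4/5, 5/4, 7/2


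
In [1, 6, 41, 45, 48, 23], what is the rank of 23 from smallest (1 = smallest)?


Sort ascending: [1, 6, 23, 41, 45, 48]
Find 23 in the sorted list.
23 is at position 3 (1-indexed).
Final answer: 3


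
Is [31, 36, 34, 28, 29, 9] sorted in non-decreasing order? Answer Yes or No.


Check consecutive pairs:
  31 <= 36? True
  36 <= 34? False
  34 <= 28? False
  28 <= 29? True
  29 <= 9? False
3 consecutive pair(s) are out of order, so the list is not sorted.
Final answer: No


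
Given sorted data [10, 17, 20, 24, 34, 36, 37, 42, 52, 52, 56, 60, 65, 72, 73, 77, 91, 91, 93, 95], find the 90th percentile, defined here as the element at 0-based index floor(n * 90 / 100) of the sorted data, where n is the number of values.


The dataset has n = 20 elements.
Index = floor(20 * 90 / 100) = floor(1800 / 100) = floor(18) = 18
Counting from index 0 in the sorted data, the element at index 18 is 93.
Final answer: 93


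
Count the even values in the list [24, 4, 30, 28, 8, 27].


Check each element:
  24 is even
  4 is even
  30 is even
  28 is even
  8 is even
  27 is odd
Evens: [24, 4, 30, 28, 8]
Count of evens = 5
Final answer: 5


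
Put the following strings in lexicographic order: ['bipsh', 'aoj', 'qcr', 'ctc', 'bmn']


Compare strings character by character (the first differing letter decides):
  'aoj' < 'bipsh' since 'a' < 'b' at position 1
  'bipsh' < 'bmn' since 'i' < 'm' at position 2
  'bmn' < 'ctc' since 'b' < 'c' at position 1
  'ctc' < 'qcr' since 'c' < 'q' at position 1
Chaining these comparisons gives the alphabetical order.
Final answer: ['aoj', 'bipsh', 'bmn', 'ctc', 'qcr']


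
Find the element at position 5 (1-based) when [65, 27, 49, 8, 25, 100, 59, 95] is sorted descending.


Sort descending: [100, 95, 65, 59, 49, 27, 25, 8]
The 5th element (1-indexed) is at index 4.
Value = 49
Final answer: 49


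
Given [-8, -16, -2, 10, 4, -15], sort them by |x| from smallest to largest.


Compute absolute values:
  |-8| = 8
  |-16| = 16
  |-2| = 2
  |10| = 10
  |4| = 4
  |-15| = 15
Absolute values in increasing order: 2 < 4 < 8 < 10 < 15 < 16
Listing the original numbers in that order gives the answer.
Final answer: [-2, 4, -8, 10, -15, -16]


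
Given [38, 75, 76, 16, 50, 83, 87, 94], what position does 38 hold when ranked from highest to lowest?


Sort descending: [94, 87, 83, 76, 75, 50, 38, 16]
Find 38 in the sorted list.
38 is at position 7.
Final answer: 7


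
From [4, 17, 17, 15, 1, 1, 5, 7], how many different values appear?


List all unique values:
Distinct values: [1, 4, 5, 7, 15, 17]
Count = 6
Final answer: 6


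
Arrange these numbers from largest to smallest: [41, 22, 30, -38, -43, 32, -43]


Original list: [41, 22, 30, -38, -43, 32, -43]
Repeatedly take the largest remaining element:
  Remaining [41, 22, 30, -38, -43, 32, -43] -> largest is 41
  Remaining [22, 30, -38, -43, 32, -43] -> largest is 32
  Remaining [22, 30, -38, -43, -43] -> largest is 30
  Remaining [22, -38, -43, -43] -> largest is 22
  Remaining [-38, -43, -43] -> largest is -38
  Remaining [-43, -43] -> largest is -43
  Remaining [-43] -> largest is -43
Collecting the picks in order gives the descending list.
Final answer: [41, 32, 30, 22, -38, -43, -43]


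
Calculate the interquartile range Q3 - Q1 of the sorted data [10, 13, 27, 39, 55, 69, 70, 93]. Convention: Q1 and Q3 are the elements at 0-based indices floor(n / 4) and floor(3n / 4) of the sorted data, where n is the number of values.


The data has n = 8 elements.
Q1 index = floor(8 / 4) = floor(2) = 2; Q3 index = floor(3 * 8 / 4) = floor(6) = 6
Q1 = element at index 2 = 27
Q3 = element at index 6 = 70
IQR = 70 - 27 = 43
Final answer: 43


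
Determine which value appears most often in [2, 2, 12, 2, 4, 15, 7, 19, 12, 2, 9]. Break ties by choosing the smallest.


Count the frequency of each value:
  2 appears 4 time(s)
  4 appears 1 time(s)
  7 appears 1 time(s)
  9 appears 1 time(s)
  12 appears 2 time(s)
  15 appears 1 time(s)
  19 appears 1 time(s)
Maximum frequency is 4.
Only 2 reaches that frequency, so it is the mode.
Final answer: 2


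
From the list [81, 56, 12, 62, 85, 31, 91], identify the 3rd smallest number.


Sort ascending: [12, 31, 56, 62, 81, 85, 91]
The 3rd element (1-indexed) is at index 2.
Value = 56
Final answer: 56


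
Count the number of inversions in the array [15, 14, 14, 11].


For each element, count the later elements that are smaller than it:
  15 (index 0): smaller elements after it = [14, 14, 11] -> 3
  14 (index 1): smaller elements after it = [11] -> 1
  14 (index 2): smaller elements after it = [11] -> 1
Total inversions = 3 + 1 + 1 = 5
Final answer: 5


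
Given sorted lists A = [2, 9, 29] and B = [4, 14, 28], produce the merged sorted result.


List A: [2, 9, 29]
List B: [4, 14, 28]
Repeatedly compare the front elements and take the smaller:
  2 vs 4 -> take 2
  9 vs 4 -> take 4
  9 vs 14 -> take 9
  29 vs 14 -> take 14
  29 vs 28 -> take 28
  B is exhausted; append the rest of A: [29]
Final answer: [2, 4, 9, 14, 28, 29]
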